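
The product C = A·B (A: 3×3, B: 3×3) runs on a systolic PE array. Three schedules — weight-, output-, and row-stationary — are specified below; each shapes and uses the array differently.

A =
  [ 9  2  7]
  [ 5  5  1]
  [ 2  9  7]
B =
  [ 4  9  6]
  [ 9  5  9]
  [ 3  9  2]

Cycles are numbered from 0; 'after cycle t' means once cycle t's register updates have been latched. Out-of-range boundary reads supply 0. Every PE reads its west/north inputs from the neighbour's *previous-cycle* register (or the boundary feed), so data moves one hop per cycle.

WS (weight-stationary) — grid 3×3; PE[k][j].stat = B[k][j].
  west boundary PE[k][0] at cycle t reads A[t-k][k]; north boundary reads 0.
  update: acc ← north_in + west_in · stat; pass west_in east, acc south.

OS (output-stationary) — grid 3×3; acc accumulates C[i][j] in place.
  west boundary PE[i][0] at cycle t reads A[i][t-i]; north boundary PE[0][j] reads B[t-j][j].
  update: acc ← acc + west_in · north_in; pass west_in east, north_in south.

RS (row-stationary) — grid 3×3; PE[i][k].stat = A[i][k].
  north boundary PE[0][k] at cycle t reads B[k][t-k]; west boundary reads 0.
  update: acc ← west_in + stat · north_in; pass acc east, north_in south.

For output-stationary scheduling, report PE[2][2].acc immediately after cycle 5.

Tracing OS — 3×3 array, target PE[2][2]:
  cycle 0: PE[1][2] → acc 0, east 0, south 0
  cycle 0: PE[2][1] → acc 0, east 0, south 0
  cycle 0: PE[2][2] → acc 0, east 0, south 0
  cycle 1: PE[1][2] → acc 0, east 0, south 0
  cycle 1: PE[2][1] → acc 0, east 0, south 0
  cycle 1: PE[2][2] → acc 0, east 0, south 0
  cycle 2: PE[1][2] → acc 0, east 0, south 0
  cycle 2: PE[2][1] → acc 0, east 0, south 0
  cycle 2: PE[2][2] → acc 0, east 0, south 0
  cycle 3: PE[1][2] → acc 30, east 5, south 6
  cycle 3: PE[2][1] → acc 18, east 2, south 9
  cycle 3: PE[2][2] → acc 0, east 0, south 0
  cycle 4: PE[1][2] → acc 75, east 5, south 9
  cycle 4: PE[2][1] → acc 63, east 9, south 5
  cycle 4: PE[2][2] → acc 12, east 2, south 6
  cycle 5: PE[1][2] → acc 77, east 1, south 2
  cycle 5: PE[2][1] → acc 126, east 7, south 9
  cycle 5: PE[2][2] → acc 93, east 9, south 9

PE[2][2].acc = 93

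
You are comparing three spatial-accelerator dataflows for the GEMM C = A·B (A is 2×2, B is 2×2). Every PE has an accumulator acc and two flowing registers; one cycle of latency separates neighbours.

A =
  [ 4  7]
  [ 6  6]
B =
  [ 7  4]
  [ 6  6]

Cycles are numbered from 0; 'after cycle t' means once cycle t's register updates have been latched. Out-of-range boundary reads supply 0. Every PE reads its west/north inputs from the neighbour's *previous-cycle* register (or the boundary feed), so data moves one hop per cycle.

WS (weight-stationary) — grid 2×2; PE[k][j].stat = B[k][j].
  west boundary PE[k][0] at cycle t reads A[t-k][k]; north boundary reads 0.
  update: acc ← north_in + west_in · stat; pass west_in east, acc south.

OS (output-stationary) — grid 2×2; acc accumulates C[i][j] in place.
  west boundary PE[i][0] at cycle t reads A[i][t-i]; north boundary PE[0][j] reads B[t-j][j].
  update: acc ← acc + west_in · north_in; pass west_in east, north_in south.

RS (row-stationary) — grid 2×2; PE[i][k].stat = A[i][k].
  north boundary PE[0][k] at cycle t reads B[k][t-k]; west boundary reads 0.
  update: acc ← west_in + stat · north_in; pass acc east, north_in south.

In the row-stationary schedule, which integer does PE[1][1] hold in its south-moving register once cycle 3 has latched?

Tracing RS — 2×2 array, target PE[1][1]:
  step 0 · PE0,1: acc=0; fwd→0 fwd↓0
  step 0 · PE1,0: acc=0; fwd→0 fwd↓0
  step 0 · PE1,1: acc=0; fwd→0 fwd↓0
  step 1 · PE0,1: acc=70; fwd→70 fwd↓6
  step 1 · PE1,0: acc=42; fwd→42 fwd↓7
  step 1 · PE1,1: acc=0; fwd→0 fwd↓0
  step 2 · PE0,1: acc=58; fwd→58 fwd↓6
  step 2 · PE1,0: acc=24; fwd→24 fwd↓4
  step 2 · PE1,1: acc=78; fwd→78 fwd↓6
  step 3 · PE0,1: acc=0; fwd→0 fwd↓0
  step 3 · PE1,0: acc=0; fwd→0 fwd↓0
  step 3 · PE1,1: acc=60; fwd→60 fwd↓6

register = 6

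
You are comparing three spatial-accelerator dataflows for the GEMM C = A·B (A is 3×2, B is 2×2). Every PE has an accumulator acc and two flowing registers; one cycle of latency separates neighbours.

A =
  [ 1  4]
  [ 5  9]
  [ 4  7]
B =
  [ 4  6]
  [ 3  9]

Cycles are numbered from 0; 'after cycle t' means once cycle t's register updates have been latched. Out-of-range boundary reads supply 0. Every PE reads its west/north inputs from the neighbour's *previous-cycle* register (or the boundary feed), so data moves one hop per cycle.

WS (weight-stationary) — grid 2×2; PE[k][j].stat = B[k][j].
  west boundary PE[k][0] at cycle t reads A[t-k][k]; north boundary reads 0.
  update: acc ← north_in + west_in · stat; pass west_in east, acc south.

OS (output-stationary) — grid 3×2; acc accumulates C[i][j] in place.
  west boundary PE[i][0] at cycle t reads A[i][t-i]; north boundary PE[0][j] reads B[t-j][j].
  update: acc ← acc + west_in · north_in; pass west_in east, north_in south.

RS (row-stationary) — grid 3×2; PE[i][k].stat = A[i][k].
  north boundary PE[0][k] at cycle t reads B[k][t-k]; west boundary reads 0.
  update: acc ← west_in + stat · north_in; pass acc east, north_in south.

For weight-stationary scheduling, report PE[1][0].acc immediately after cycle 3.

WS (2×2). Following PE[1][0] plus its west/north inputs:
  [0] (0,0) acc=4 (h:1 v:4)
  [0] (1,0) acc=0 (h:0 v:0)
  [1] (0,0) acc=20 (h:5 v:20)
  [1] (1,0) acc=16 (h:4 v:16)
  [2] (0,0) acc=16 (h:4 v:16)
  [2] (1,0) acc=47 (h:9 v:47)
  [3] (0,0) acc=0 (h:0 v:0)
  [3] (1,0) acc=37 (h:7 v:37)

PE[1][0].acc = 37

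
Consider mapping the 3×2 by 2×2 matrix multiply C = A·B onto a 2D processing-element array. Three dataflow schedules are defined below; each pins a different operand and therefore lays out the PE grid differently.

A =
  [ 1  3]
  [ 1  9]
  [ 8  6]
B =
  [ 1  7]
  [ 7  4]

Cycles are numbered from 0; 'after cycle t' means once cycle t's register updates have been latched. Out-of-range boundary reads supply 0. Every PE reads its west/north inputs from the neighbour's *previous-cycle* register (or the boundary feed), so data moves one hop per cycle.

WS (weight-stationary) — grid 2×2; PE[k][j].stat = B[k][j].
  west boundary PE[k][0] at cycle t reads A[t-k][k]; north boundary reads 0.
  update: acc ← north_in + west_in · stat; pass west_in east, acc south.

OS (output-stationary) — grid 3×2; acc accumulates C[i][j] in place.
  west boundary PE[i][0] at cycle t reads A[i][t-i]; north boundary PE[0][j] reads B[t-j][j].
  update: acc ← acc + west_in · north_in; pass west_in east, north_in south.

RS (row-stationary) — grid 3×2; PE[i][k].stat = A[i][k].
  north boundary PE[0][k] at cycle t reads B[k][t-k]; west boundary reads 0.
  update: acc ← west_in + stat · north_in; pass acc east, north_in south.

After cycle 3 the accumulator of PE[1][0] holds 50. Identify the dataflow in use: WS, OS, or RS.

— WS: 2×2; PE[1][0] trace:
  c0 r1c0: 0 / 0 / 0
  c1 r1c0: 22 / 3 / 22
  c2 r1c0: 64 / 9 / 64
  c3 r1c0: 50 / 6 / 50
— OS: 3×2; PE[1][0] trace:
  c0 r1c0: 0 / 0 / 0
  c1 r1c0: 1 / 1 / 1
  c2 r1c0: 64 / 9 / 7
  c3 r1c0: 64 / 0 / 0
— RS: 3×2; PE[1][0] trace:
  c0 r1c0: 0 / 0 / 0
  c1 r1c0: 1 / 1 / 1
  c2 r1c0: 7 / 7 / 7
  c3 r1c0: 0 / 0 / 0

dataflow = WS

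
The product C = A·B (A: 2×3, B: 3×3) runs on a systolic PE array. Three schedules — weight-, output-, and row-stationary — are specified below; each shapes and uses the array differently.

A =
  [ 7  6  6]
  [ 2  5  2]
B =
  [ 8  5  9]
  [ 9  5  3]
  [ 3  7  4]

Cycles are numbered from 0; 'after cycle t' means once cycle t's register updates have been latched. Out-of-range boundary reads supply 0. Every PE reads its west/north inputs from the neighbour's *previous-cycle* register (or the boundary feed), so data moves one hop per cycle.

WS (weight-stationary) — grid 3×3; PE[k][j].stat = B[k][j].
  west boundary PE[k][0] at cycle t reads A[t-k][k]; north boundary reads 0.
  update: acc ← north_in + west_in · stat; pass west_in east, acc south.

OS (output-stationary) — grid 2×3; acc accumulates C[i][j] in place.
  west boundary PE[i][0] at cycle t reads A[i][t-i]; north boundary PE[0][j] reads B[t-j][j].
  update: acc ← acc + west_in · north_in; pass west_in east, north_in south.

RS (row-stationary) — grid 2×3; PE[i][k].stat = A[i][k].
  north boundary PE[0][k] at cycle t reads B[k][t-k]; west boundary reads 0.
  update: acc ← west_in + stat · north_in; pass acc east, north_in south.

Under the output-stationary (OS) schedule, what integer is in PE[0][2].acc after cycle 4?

PE[0][2].acc = 105

OS on a 2×3 grid — tracing PE[0][2] and its feeders:
  @0  [0,1]  acc 0  |  →0  ↓0
  @0  [0,2]  acc 0  |  →0  ↓0
  @1  [0,1]  acc 35  |  →7  ↓5
  @1  [0,2]  acc 0  |  →0  ↓0
  @2  [0,1]  acc 65  |  →6  ↓5
  @2  [0,2]  acc 63  |  →7  ↓9
  @3  [0,1]  acc 107  |  →6  ↓7
  @3  [0,2]  acc 81  |  →6  ↓3
  @4  [0,1]  acc 107  |  →0  ↓0
  @4  [0,2]  acc 105  |  →6  ↓4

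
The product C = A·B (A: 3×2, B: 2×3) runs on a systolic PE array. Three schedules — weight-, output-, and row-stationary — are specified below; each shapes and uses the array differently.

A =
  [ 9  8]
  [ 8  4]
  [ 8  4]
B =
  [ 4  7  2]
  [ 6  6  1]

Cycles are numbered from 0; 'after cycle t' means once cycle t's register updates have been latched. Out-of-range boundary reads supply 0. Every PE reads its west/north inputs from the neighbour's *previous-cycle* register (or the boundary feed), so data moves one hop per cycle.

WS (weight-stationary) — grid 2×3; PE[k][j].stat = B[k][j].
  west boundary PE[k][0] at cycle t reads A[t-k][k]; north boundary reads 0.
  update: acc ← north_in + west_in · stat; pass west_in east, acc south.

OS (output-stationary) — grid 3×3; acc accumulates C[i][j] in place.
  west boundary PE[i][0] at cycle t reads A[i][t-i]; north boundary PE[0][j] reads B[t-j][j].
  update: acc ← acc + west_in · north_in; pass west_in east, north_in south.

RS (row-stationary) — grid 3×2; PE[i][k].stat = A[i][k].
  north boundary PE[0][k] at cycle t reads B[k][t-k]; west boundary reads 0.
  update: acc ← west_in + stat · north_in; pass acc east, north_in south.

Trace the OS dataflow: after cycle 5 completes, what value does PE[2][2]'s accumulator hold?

OS 3×3: PE[2][2] cycle-by-cycle (with neighbour feeds):
  cycle 0: PE[1][2] → acc 0, east 0, south 0
  cycle 0: PE[2][1] → acc 0, east 0, south 0
  cycle 0: PE[2][2] → acc 0, east 0, south 0
  cycle 1: PE[1][2] → acc 0, east 0, south 0
  cycle 1: PE[2][1] → acc 0, east 0, south 0
  cycle 1: PE[2][2] → acc 0, east 0, south 0
  cycle 2: PE[1][2] → acc 0, east 0, south 0
  cycle 2: PE[2][1] → acc 0, east 0, south 0
  cycle 2: PE[2][2] → acc 0, east 0, south 0
  cycle 3: PE[1][2] → acc 16, east 8, south 2
  cycle 3: PE[2][1] → acc 56, east 8, south 7
  cycle 3: PE[2][2] → acc 0, east 0, south 0
  cycle 4: PE[1][2] → acc 20, east 4, south 1
  cycle 4: PE[2][1] → acc 80, east 4, south 6
  cycle 4: PE[2][2] → acc 16, east 8, south 2
  cycle 5: PE[1][2] → acc 20, east 0, south 0
  cycle 5: PE[2][1] → acc 80, east 0, south 0
  cycle 5: PE[2][2] → acc 20, east 4, south 1

PE[2][2].acc = 20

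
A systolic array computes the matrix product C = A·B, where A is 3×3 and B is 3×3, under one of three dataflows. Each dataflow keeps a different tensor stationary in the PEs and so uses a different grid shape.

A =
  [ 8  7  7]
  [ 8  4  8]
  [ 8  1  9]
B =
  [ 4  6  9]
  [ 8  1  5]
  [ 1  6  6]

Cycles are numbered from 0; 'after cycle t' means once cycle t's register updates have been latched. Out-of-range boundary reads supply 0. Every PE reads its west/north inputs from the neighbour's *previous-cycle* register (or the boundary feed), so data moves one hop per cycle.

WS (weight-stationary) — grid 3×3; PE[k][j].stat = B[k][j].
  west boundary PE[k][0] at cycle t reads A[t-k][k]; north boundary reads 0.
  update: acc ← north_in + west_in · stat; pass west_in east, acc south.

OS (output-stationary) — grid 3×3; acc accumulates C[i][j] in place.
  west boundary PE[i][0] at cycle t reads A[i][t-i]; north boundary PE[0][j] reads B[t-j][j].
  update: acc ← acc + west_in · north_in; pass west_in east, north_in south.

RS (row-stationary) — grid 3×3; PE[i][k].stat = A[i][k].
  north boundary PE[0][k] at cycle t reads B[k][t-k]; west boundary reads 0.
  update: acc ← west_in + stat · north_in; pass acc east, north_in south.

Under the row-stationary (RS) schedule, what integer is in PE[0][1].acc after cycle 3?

Tracing RS — 3×3 array, target PE[0][1]:
  after 0 — PE[0][0] acc=32, pass-E 32, pass-S 4
  after 0 — PE[0][1] acc=0, pass-E 0, pass-S 0
  after 1 — PE[0][0] acc=48, pass-E 48, pass-S 6
  after 1 — PE[0][1] acc=88, pass-E 88, pass-S 8
  after 2 — PE[0][0] acc=72, pass-E 72, pass-S 9
  after 2 — PE[0][1] acc=55, pass-E 55, pass-S 1
  after 3 — PE[0][0] acc=0, pass-E 0, pass-S 0
  after 3 — PE[0][1] acc=107, pass-E 107, pass-S 5

PE[0][1].acc = 107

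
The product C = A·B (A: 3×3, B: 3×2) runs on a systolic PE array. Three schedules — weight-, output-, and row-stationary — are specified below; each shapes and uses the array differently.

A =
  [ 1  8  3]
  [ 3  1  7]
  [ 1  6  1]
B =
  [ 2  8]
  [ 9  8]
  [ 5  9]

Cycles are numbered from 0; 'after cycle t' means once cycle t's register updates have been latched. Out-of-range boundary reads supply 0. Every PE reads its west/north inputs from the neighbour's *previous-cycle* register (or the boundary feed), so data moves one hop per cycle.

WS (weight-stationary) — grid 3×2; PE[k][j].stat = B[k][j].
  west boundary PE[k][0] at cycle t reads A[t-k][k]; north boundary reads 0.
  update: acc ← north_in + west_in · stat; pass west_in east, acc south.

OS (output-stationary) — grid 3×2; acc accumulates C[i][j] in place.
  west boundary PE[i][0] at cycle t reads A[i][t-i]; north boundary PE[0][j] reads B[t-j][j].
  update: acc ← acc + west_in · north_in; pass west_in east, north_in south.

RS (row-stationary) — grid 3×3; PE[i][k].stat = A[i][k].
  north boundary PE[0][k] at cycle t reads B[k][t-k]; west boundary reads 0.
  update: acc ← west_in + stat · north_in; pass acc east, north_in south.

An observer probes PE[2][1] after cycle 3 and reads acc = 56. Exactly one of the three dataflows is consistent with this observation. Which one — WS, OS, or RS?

WS [3×2] PE[2][1] across cycles:
  cycle 0: PE[2][1] → acc 0, east 0, south 0
  cycle 1: PE[2][1] → acc 0, east 0, south 0
  cycle 2: PE[2][1] → acc 0, east 0, south 0
  cycle 3: PE[2][1] → acc 99, east 3, south 99
OS [3×2] PE[2][1] across cycles:
  cycle 0: PE[2][1] → acc 0, east 0, south 0
  cycle 1: PE[2][1] → acc 0, east 0, south 0
  cycle 2: PE[2][1] → acc 0, east 0, south 0
  cycle 3: PE[2][1] → acc 8, east 1, south 8
RS [3×3] PE[2][1] across cycles:
  cycle 0: PE[2][1] → acc 0, east 0, south 0
  cycle 1: PE[2][1] → acc 0, east 0, south 0
  cycle 2: PE[2][1] → acc 0, east 0, south 0
  cycle 3: PE[2][1] → acc 56, east 56, south 9

dataflow = RS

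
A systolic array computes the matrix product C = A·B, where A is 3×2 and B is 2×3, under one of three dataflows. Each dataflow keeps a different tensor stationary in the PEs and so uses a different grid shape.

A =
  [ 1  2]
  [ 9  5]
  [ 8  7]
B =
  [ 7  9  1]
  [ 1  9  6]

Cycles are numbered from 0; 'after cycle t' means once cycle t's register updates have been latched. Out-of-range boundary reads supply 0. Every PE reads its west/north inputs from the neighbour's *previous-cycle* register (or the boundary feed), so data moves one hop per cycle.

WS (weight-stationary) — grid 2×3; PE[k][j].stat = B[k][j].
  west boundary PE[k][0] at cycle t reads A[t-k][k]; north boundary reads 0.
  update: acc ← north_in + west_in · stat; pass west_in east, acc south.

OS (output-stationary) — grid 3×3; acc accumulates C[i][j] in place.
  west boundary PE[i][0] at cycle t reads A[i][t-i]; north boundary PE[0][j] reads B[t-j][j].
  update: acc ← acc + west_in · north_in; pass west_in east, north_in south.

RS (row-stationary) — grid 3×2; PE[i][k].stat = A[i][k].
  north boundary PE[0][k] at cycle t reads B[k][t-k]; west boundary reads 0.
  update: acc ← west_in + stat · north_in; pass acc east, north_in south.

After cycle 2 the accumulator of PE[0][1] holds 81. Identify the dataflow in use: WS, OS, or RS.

dataflow = WS

WS [2×3] PE[0][1] across cycles:
  step 0 · PE0,1: acc=0; fwd→0 fwd↓0
  step 1 · PE0,1: acc=9; fwd→1 fwd↓9
  step 2 · PE0,1: acc=81; fwd→9 fwd↓81
OS [3×3] PE[0][1] across cycles:
  step 0 · PE0,1: acc=0; fwd→0 fwd↓0
  step 1 · PE0,1: acc=9; fwd→1 fwd↓9
  step 2 · PE0,1: acc=27; fwd→2 fwd↓9
RS [3×2] PE[0][1] across cycles:
  step 0 · PE0,1: acc=0; fwd→0 fwd↓0
  step 1 · PE0,1: acc=9; fwd→9 fwd↓1
  step 2 · PE0,1: acc=27; fwd→27 fwd↓9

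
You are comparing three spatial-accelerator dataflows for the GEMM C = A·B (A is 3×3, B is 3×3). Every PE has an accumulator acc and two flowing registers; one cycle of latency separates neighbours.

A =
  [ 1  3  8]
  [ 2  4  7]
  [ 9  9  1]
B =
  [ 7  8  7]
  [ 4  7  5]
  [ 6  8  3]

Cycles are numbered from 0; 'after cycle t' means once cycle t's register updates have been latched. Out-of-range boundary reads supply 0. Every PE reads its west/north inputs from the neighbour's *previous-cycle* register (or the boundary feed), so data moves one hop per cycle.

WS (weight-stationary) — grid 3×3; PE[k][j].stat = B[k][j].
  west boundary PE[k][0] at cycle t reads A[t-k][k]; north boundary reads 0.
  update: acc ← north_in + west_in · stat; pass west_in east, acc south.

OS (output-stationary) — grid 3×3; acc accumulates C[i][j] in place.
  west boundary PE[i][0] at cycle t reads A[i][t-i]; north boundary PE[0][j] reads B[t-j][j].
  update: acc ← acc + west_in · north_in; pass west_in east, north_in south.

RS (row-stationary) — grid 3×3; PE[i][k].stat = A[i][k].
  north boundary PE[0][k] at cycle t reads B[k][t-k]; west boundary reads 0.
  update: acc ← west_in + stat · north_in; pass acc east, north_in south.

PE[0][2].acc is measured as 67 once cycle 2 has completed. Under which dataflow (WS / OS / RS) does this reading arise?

dataflow = RS

Under WS (3×3), PE[0][2]:
  step 0 · PE0,2: acc=0; fwd→0 fwd↓0
  step 1 · PE0,2: acc=0; fwd→0 fwd↓0
  step 2 · PE0,2: acc=7; fwd→1 fwd↓7
Under OS (3×3), PE[0][2]:
  step 0 · PE0,2: acc=0; fwd→0 fwd↓0
  step 1 · PE0,2: acc=0; fwd→0 fwd↓0
  step 2 · PE0,2: acc=7; fwd→1 fwd↓7
Under RS (3×3), PE[0][2]:
  step 0 · PE0,2: acc=0; fwd→0 fwd↓0
  step 1 · PE0,2: acc=0; fwd→0 fwd↓0
  step 2 · PE0,2: acc=67; fwd→67 fwd↓6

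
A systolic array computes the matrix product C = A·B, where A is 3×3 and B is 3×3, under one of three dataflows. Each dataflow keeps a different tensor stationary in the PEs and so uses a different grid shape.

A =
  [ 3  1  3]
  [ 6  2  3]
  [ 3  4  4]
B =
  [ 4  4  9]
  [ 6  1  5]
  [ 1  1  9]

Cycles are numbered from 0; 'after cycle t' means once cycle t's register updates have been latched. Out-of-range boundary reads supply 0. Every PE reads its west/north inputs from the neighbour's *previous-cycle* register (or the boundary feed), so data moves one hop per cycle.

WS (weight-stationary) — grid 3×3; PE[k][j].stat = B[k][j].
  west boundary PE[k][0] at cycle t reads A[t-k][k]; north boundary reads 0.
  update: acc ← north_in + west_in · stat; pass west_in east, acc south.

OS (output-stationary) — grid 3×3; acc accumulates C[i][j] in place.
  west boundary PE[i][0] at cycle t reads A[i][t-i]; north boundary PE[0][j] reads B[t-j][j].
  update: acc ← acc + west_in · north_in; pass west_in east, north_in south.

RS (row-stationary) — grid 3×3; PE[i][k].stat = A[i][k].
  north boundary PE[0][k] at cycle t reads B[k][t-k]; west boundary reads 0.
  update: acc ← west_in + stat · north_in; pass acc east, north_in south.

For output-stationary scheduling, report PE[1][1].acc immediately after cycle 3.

PE[1][1].acc = 26

OS 3×3: PE[1][1] cycle-by-cycle (with neighbour feeds):
  cycle 0: PE[0][1] → acc 0, east 0, south 0
  cycle 0: PE[1][0] → acc 0, east 0, south 0
  cycle 0: PE[1][1] → acc 0, east 0, south 0
  cycle 1: PE[0][1] → acc 12, east 3, south 4
  cycle 1: PE[1][0] → acc 24, east 6, south 4
  cycle 1: PE[1][1] → acc 0, east 0, south 0
  cycle 2: PE[0][1] → acc 13, east 1, south 1
  cycle 2: PE[1][0] → acc 36, east 2, south 6
  cycle 2: PE[1][1] → acc 24, east 6, south 4
  cycle 3: PE[0][1] → acc 16, east 3, south 1
  cycle 3: PE[1][0] → acc 39, east 3, south 1
  cycle 3: PE[1][1] → acc 26, east 2, south 1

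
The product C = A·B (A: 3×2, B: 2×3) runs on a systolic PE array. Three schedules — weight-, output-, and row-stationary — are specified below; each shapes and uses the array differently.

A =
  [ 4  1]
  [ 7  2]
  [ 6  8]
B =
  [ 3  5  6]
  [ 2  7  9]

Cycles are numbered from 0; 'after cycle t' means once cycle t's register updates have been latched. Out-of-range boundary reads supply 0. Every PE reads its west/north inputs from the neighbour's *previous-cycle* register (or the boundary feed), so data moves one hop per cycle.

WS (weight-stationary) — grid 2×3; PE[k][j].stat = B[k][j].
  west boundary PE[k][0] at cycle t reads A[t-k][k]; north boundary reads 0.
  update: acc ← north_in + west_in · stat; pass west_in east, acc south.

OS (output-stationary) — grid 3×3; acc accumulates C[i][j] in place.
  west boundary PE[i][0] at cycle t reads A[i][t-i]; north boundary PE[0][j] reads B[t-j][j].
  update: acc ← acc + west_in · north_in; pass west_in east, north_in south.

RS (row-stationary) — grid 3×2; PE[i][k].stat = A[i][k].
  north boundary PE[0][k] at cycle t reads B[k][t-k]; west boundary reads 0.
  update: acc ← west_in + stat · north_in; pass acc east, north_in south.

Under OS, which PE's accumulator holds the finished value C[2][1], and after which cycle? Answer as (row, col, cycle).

OS — PE[2][1] is where C[2][1] collects:
  after 0 — PE[2][1] acc=0, pass-E 0, pass-S 0
  after 1 — PE[2][1] acc=0, pass-E 0, pass-S 0
  after 2 — PE[2][1] acc=0, pass-E 0, pass-S 0
  after 3 — PE[2][1] acc=30, pass-E 6, pass-S 5
  after 4 — PE[2][1] acc=86, pass-E 8, pass-S 7

(row, col, cycle) = (2, 1, 4)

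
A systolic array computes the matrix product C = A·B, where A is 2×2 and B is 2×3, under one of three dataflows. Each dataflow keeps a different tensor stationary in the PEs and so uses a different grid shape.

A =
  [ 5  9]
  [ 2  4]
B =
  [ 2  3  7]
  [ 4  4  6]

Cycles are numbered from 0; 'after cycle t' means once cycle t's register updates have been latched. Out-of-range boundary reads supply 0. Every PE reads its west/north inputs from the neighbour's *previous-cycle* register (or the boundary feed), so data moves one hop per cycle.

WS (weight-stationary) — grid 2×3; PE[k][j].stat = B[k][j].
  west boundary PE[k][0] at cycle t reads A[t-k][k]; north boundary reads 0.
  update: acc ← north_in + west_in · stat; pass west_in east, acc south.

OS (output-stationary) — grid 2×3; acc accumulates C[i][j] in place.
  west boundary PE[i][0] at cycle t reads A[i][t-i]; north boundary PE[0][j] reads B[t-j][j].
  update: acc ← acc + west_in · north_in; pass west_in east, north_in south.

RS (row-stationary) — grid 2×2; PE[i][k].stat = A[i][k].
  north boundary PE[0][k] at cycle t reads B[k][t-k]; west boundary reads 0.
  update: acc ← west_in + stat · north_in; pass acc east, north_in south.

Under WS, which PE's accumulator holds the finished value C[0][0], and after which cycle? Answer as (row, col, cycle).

Under WS, C[0][0] lands at PE[1][0]:
  [0] (1,0) acc=0 (h:0 v:0)
  [1] (1,0) acc=46 (h:9 v:46)

(row, col, cycle) = (1, 0, 1)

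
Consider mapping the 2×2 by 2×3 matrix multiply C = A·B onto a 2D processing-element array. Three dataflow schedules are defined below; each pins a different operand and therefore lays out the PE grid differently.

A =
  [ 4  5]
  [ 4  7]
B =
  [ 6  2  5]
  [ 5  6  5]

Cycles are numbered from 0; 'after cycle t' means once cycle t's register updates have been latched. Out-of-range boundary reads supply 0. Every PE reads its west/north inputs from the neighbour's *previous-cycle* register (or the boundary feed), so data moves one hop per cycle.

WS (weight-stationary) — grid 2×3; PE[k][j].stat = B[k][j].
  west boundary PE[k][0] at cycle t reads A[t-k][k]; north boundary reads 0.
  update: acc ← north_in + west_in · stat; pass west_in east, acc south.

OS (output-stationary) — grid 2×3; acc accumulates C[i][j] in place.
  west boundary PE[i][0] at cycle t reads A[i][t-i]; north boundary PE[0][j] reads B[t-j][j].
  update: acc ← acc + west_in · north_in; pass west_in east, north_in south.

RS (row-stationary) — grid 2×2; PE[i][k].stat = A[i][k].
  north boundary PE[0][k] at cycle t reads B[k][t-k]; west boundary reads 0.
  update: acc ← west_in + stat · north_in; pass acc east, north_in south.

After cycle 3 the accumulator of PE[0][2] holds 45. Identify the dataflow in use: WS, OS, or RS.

dataflow = OS

Under WS (2×3), PE[0][2]:
  t=0 PE[0][2]: acc=0 h=0 v=0
  t=1 PE[0][2]: acc=0 h=0 v=0
  t=2 PE[0][2]: acc=20 h=4 v=20
  t=3 PE[0][2]: acc=20 h=4 v=20
Under OS (2×3), PE[0][2]:
  t=0 PE[0][2]: acc=0 h=0 v=0
  t=1 PE[0][2]: acc=0 h=0 v=0
  t=2 PE[0][2]: acc=20 h=4 v=5
  t=3 PE[0][2]: acc=45 h=5 v=5
— RS: 2×2 array has no PE[0][2].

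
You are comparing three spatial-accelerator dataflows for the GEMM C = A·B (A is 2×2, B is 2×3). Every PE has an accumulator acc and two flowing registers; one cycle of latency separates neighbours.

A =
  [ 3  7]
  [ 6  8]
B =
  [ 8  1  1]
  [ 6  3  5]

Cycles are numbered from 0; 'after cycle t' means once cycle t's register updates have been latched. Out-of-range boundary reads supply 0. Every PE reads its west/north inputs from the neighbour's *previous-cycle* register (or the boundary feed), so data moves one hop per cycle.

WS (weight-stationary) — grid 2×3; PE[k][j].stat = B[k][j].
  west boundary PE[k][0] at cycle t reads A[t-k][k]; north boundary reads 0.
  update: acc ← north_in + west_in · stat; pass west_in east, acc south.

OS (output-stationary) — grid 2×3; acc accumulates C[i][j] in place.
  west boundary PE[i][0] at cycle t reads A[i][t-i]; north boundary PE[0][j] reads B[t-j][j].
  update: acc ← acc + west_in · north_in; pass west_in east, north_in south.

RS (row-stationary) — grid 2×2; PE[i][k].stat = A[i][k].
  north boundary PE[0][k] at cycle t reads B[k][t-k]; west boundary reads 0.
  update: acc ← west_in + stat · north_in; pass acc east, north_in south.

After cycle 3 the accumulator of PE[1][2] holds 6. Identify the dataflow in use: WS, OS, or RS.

dataflow = OS

Under WS (2×3), PE[1][2]:
  @0  [1,2]  acc 0  |  →0  ↓0
  @1  [1,2]  acc 0  |  →0  ↓0
  @2  [1,2]  acc 0  |  →0  ↓0
  @3  [1,2]  acc 38  |  →7  ↓38
Under OS (2×3), PE[1][2]:
  @0  [1,2]  acc 0  |  →0  ↓0
  @1  [1,2]  acc 0  |  →0  ↓0
  @2  [1,2]  acc 0  |  →0  ↓0
  @3  [1,2]  acc 6  |  →6  ↓1
RS (2×2): PE[1][2] does not exist.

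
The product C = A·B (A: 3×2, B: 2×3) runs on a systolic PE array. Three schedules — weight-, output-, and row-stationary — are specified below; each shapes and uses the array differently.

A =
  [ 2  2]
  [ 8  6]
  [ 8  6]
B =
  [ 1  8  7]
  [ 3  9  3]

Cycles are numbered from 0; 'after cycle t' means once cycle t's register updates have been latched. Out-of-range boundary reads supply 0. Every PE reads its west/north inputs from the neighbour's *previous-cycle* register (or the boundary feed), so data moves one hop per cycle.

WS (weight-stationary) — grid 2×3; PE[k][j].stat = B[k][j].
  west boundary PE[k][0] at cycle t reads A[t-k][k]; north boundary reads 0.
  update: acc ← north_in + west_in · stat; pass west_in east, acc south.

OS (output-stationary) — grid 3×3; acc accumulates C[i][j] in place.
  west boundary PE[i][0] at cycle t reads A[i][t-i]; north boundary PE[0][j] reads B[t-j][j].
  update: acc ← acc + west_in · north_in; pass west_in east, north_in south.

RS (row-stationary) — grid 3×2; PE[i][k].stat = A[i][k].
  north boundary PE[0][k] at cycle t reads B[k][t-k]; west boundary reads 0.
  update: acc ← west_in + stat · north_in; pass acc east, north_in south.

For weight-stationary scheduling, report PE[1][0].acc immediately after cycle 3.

PE[1][0].acc = 26

WS 2×3: PE[1][0] cycle-by-cycle (with neighbour feeds):
  @0  [0,0]  acc 2  |  →2  ↓2
  @0  [1,0]  acc 0  |  →0  ↓0
  @1  [0,0]  acc 8  |  →8  ↓8
  @1  [1,0]  acc 8  |  →2  ↓8
  @2  [0,0]  acc 8  |  →8  ↓8
  @2  [1,0]  acc 26  |  →6  ↓26
  @3  [0,0]  acc 0  |  →0  ↓0
  @3  [1,0]  acc 26  |  →6  ↓26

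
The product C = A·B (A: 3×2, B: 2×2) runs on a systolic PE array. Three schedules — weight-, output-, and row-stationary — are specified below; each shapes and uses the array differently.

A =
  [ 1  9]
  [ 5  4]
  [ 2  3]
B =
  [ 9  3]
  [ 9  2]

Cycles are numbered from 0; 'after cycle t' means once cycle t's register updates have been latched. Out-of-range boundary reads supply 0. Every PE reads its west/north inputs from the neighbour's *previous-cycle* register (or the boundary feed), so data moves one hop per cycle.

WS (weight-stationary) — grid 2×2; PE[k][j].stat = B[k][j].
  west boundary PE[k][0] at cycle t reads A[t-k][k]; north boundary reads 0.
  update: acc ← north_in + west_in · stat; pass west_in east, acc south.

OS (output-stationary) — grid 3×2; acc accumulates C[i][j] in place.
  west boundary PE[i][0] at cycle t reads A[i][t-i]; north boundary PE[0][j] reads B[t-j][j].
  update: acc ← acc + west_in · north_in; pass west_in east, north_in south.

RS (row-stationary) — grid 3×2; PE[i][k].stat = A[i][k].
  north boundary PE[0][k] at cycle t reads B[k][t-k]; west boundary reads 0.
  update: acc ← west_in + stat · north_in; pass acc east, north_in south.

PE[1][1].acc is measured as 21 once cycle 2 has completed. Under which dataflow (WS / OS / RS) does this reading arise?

dataflow = WS

WS (2×2 grid), PE[1][1]:
  after 0 — PE[1][1] acc=0, pass-E 0, pass-S 0
  after 1 — PE[1][1] acc=0, pass-E 0, pass-S 0
  after 2 — PE[1][1] acc=21, pass-E 9, pass-S 21
OS (3×2 grid), PE[1][1]:
  after 0 — PE[1][1] acc=0, pass-E 0, pass-S 0
  after 1 — PE[1][1] acc=0, pass-E 0, pass-S 0
  after 2 — PE[1][1] acc=15, pass-E 5, pass-S 3
RS (3×2 grid), PE[1][1]:
  after 0 — PE[1][1] acc=0, pass-E 0, pass-S 0
  after 1 — PE[1][1] acc=0, pass-E 0, pass-S 0
  after 2 — PE[1][1] acc=81, pass-E 81, pass-S 9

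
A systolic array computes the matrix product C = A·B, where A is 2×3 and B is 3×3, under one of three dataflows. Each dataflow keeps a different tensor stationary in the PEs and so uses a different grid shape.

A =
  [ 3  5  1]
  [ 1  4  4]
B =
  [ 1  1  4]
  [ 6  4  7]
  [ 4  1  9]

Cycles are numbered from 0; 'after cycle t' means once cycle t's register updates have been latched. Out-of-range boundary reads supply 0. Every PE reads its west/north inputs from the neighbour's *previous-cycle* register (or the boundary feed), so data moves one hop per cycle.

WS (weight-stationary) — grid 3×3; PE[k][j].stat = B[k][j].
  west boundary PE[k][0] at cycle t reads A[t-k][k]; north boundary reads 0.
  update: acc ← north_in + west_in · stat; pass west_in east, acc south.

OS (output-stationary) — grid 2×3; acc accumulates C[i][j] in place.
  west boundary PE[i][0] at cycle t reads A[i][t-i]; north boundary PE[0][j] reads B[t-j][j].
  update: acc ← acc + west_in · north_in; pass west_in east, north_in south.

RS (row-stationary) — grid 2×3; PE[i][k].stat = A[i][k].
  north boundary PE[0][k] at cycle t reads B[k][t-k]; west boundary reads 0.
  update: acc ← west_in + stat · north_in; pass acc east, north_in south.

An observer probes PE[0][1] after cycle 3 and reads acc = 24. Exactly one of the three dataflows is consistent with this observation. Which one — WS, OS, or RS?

dataflow = OS

WS (3×3 grid), PE[0][1]:
  c0 r0c1: 0 / 0 / 0
  c1 r0c1: 3 / 3 / 3
  c2 r0c1: 1 / 1 / 1
  c3 r0c1: 0 / 0 / 0
OS (2×3 grid), PE[0][1]:
  c0 r0c1: 0 / 0 / 0
  c1 r0c1: 3 / 3 / 1
  c2 r0c1: 23 / 5 / 4
  c3 r0c1: 24 / 1 / 1
RS (2×3 grid), PE[0][1]:
  c0 r0c1: 0 / 0 / 0
  c1 r0c1: 33 / 33 / 6
  c2 r0c1: 23 / 23 / 4
  c3 r0c1: 47 / 47 / 7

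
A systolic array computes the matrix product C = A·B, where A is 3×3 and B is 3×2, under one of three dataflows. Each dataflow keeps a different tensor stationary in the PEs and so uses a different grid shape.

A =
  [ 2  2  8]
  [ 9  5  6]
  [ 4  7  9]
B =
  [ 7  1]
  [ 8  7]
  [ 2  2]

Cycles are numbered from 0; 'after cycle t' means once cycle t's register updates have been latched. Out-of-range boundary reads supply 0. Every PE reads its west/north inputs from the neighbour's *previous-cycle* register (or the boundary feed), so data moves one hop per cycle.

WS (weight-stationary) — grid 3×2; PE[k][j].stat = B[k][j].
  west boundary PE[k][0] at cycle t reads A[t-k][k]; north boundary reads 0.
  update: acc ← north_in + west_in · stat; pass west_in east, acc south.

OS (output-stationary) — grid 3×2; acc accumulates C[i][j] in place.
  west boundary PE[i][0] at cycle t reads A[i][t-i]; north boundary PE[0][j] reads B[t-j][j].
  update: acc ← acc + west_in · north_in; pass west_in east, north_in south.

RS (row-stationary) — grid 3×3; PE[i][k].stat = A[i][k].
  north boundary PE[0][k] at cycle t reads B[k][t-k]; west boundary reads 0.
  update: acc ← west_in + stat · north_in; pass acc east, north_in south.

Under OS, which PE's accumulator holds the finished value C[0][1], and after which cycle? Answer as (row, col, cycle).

(row, col, cycle) = (0, 1, 3)

Under OS, C[0][1] lands at PE[0][1]:
  cycle 0: PE[0][1] → acc 0, east 0, south 0
  cycle 1: PE[0][1] → acc 2, east 2, south 1
  cycle 2: PE[0][1] → acc 16, east 2, south 7
  cycle 3: PE[0][1] → acc 32, east 8, south 2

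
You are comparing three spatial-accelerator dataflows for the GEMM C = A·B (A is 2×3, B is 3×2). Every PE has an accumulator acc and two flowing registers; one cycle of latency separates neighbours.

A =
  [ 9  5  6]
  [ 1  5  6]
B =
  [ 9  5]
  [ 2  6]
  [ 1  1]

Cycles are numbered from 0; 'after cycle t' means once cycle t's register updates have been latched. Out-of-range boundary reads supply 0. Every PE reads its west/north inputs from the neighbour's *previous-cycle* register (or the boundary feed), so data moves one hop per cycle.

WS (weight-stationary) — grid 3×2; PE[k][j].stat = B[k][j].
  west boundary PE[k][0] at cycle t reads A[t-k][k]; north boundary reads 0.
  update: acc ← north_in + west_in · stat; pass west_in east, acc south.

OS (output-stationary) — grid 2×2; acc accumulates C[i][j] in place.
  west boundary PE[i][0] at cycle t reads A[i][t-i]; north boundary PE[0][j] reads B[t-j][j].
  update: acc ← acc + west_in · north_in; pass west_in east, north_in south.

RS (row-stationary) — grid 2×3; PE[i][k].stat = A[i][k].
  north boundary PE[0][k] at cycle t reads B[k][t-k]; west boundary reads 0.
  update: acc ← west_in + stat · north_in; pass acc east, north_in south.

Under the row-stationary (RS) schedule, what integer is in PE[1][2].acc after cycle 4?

PE[1][2].acc = 41

RS on a 2×3 grid — tracing PE[1][2] and its feeders:
  step 0 · PE0,2: acc=0; fwd→0 fwd↓0
  step 0 · PE1,1: acc=0; fwd→0 fwd↓0
  step 0 · PE1,2: acc=0; fwd→0 fwd↓0
  step 1 · PE0,2: acc=0; fwd→0 fwd↓0
  step 1 · PE1,1: acc=0; fwd→0 fwd↓0
  step 1 · PE1,2: acc=0; fwd→0 fwd↓0
  step 2 · PE0,2: acc=97; fwd→97 fwd↓1
  step 2 · PE1,1: acc=19; fwd→19 fwd↓2
  step 2 · PE1,2: acc=0; fwd→0 fwd↓0
  step 3 · PE0,2: acc=81; fwd→81 fwd↓1
  step 3 · PE1,1: acc=35; fwd→35 fwd↓6
  step 3 · PE1,2: acc=25; fwd→25 fwd↓1
  step 4 · PE0,2: acc=0; fwd→0 fwd↓0
  step 4 · PE1,1: acc=0; fwd→0 fwd↓0
  step 4 · PE1,2: acc=41; fwd→41 fwd↓1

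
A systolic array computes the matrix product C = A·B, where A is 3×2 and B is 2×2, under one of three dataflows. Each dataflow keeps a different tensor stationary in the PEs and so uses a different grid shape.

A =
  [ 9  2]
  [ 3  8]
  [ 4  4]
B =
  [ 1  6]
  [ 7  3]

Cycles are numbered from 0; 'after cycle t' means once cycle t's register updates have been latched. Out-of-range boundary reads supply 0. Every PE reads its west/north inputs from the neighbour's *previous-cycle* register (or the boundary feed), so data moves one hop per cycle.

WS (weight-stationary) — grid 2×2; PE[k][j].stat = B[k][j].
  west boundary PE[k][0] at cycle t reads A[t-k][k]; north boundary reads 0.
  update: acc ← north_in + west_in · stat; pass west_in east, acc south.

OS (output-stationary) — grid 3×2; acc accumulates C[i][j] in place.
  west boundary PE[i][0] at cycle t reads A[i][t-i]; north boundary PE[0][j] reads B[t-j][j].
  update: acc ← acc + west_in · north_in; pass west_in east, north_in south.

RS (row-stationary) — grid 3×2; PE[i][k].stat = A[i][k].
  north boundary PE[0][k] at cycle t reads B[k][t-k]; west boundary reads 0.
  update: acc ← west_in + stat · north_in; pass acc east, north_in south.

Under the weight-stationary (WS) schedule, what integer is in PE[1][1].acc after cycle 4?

Tracing WS — 2×2 array, target PE[1][1]:
  cycle 0: PE[0][1] → acc 0, east 0, south 0
  cycle 0: PE[1][0] → acc 0, east 0, south 0
  cycle 0: PE[1][1] → acc 0, east 0, south 0
  cycle 1: PE[0][1] → acc 54, east 9, south 54
  cycle 1: PE[1][0] → acc 23, east 2, south 23
  cycle 1: PE[1][1] → acc 0, east 0, south 0
  cycle 2: PE[0][1] → acc 18, east 3, south 18
  cycle 2: PE[1][0] → acc 59, east 8, south 59
  cycle 2: PE[1][1] → acc 60, east 2, south 60
  cycle 3: PE[0][1] → acc 24, east 4, south 24
  cycle 3: PE[1][0] → acc 32, east 4, south 32
  cycle 3: PE[1][1] → acc 42, east 8, south 42
  cycle 4: PE[0][1] → acc 0, east 0, south 0
  cycle 4: PE[1][0] → acc 0, east 0, south 0
  cycle 4: PE[1][1] → acc 36, east 4, south 36

PE[1][1].acc = 36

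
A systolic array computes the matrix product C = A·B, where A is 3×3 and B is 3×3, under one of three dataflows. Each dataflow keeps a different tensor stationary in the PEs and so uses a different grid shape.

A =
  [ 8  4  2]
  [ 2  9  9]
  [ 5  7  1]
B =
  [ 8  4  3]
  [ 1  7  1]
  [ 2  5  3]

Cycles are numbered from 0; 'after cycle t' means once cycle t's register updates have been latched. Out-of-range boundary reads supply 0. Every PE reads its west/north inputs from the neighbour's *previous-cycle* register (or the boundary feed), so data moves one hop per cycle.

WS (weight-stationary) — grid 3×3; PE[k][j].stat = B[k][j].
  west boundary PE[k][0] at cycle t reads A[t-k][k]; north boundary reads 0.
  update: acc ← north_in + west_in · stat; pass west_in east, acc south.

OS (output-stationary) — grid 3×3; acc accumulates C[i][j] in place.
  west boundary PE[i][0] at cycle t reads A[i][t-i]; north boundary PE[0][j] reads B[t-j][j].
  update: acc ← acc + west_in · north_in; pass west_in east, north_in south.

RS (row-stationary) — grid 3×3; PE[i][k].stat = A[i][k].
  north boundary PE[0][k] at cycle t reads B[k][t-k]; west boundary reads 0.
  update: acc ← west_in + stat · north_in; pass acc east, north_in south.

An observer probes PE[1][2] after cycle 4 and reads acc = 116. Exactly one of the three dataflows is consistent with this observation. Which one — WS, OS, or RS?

— WS: 3×3; PE[1][2] trace:
  0: (1,2).acc=0  regs=<0,0>
  1: (1,2).acc=0  regs=<0,0>
  2: (1,2).acc=0  regs=<0,0>
  3: (1,2).acc=28  regs=<4,28>
  4: (1,2).acc=15  regs=<9,15>
— OS: 3×3; PE[1][2] trace:
  0: (1,2).acc=0  regs=<0,0>
  1: (1,2).acc=0  regs=<0,0>
  2: (1,2).acc=0  regs=<0,0>
  3: (1,2).acc=6  regs=<2,3>
  4: (1,2).acc=15  regs=<9,1>
— RS: 3×3; PE[1][2] trace:
  0: (1,2).acc=0  regs=<0,0>
  1: (1,2).acc=0  regs=<0,0>
  2: (1,2).acc=0  regs=<0,0>
  3: (1,2).acc=43  regs=<43,2>
  4: (1,2).acc=116  regs=<116,5>

dataflow = RS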